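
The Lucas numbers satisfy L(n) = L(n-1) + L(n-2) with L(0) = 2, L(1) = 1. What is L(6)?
Computing the sequence terms:
2, 1, 3, 4, 7, 11, 18

18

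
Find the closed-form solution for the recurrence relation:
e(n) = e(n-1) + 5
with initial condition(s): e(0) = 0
Recurrence: e(n) = e(n-1) + 5, initial: e(0) = 0.
Each step adds 5, so e(n) = e(0) + 5n = 5n.

e(n) = 5n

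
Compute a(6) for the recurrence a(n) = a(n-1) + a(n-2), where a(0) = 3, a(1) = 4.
Computing the sequence terms:
3, 4, 7, 11, 18, 29, 47

47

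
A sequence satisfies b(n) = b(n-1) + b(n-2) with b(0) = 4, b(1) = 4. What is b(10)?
Computing the sequence terms:
4, 4, 8, 12, 20, 32, 52, 84, 136, 220, 356

356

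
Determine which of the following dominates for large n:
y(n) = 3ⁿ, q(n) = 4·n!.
Comparing growth rates:
Growth-rate hierarchy: log n ≺ any polynomial ≺ any exponential cⁿ (c>1) ≺ n! ≺ nⁿ.
factorial dominates exponential base 3 asymptotically.

q(n) grows faster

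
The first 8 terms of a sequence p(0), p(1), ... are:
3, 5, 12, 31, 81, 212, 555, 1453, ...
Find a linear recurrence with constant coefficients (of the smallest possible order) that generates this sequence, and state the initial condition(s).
Look for the lowest-order linear relation among consecutive terms.
Observation: p(n) - 3·p(n-1) - (-1)·p(n-2) = 0 holds for the shown terms, and no order-1 relation p(n) = α·p(n-1) + β fits.
Check at n=3: 3·12 + (-1)·5 = 31. ✓

p(n) = 3p(n-1) - p(n-2), p(0) = 3, p(1) = 5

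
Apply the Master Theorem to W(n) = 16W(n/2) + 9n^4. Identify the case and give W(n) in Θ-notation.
Master Theorem template: W(n) = a·W(n/b) + f(n).
Here: a=16, b=2, f(n)=9n^4
Compute log_b(a) = log_2(16) = 4.
f(n) = 9n^4 = Θ(n^4). Case 2: W(n) = Θ(n^4 log n).

Case 2: W(n) = Θ(n^4 log n)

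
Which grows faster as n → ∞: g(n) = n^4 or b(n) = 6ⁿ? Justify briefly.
Comparing growth rates:
Growth-rate hierarchy: log n ≺ any polynomial ≺ any exponential cⁿ (c>1) ≺ n! ≺ nⁿ.
exponential base 6 dominates polynomial degree 4 asymptotically.

b(n) grows faster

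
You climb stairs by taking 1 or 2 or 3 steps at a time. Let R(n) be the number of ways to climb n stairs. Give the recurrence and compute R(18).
Condition on the size of the last step (1 to 3): before it there were n-1, …, n-3 stairs climbed, and these cases are disjoint, so R(n) = R(n-1) + R(n-2) + R(n-3) (order-3 linear recurrence).
Initial conditions by direct count (compositions of i into parts ≤ 3): R(1) = 1; R(2) = 2; R(3) = 4.
Iterating the recurrence: R(4) = 7, R(5) = 13, R(6) = 24, R(7) = 44, R(8) = 81, R(9) = 149, R(10) = 274, R(11) = 504, R(12) = 927, R(13) = 1705, R(14) = 3136, R(15) = 5768, R(16) = 10609, R(17) = 19513, R(18) = 35890.

R(n) = R(n-1) + R(n-2) + R(n-3), R(1) = 1, R(2) = 2, R(3) = 4; R(18) = 35890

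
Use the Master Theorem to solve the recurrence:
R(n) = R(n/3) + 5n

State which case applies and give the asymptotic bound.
Master Theorem template: R(n) = a·R(n/b) + f(n).
Here: a=1, b=3, f(n)=5n
Compute log_b(a) = log_3(1) = 0.
f(n) = 5n = Ω(n^(0+ε)) with ε = 1, and the regularity condition holds (a·f(n/b) = (a/b^1)·f(n) with a/b^1 = 3^-1 < 1). Case 3: R(n) = Θ(f(n)) = Θ(n).

Case 3: R(n) = Θ(n)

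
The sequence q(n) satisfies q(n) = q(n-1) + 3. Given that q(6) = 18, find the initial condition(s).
q(6) = q(0) + 6·3, so q(0) = 18 - 18 = 0.

q(0) = 0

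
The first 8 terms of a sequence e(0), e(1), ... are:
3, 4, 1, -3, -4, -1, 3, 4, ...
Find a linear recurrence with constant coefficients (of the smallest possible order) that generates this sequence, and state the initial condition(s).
Look for the lowest-order linear relation among consecutive terms.
Observation: e(n) - 1·e(n-1) - (-1)·e(n-2) = 0 holds for the shown terms, and no order-1 relation e(n) = α·e(n-1) + β fits.
Check at n=3: 1·1 + (-1)·4 = -3. ✓

e(n) = e(n-1) - e(n-2), e(0) = 3, e(1) = 4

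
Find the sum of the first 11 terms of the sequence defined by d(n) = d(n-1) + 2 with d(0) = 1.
Computing the sequence terms: 1, 3, 5, 7, 9, 11, 13, 15, 17, 19, 21
Adding these values together:

121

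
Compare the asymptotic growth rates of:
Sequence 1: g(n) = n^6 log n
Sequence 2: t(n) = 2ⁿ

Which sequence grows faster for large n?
Comparing growth rates:
Growth-rate hierarchy: log n ≺ any polynomial ≺ any exponential cⁿ (c>1) ≺ n! ≺ nⁿ.
exponential base 2 dominates polynomial degree 6 (with log factor) asymptotically.

t(n) grows faster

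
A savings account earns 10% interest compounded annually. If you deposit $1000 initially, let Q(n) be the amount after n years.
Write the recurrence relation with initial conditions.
Each year the balance grows by 10%, i.e. is multiplied by 1 + 10/100 = 1.1, so Q(n) = 1.1 × Q(n-1). The initial deposit gives Q(0) = 1000.
Unrolling gives the closed form Q(n) = 1000 × (1.1)ⁿ.

Q(n) = 1.1 × Q(n-1), Q(0) = 1000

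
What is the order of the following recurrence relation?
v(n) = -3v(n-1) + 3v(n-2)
The order is the largest lag k for which v(n-k) appears. Here the deepest term is v(n-2), so the order is 2.

Order 2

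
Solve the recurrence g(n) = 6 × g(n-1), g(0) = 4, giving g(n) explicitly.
Recurrence: g(n) = 6 × g(n-1), initial: g(0) = 4.
Each term is 6 times the previous, so this is geometric with ratio 6. After n steps: g(n) = g(0)·6ⁿ = 4·6ⁿ.

g(n) = 4·6ⁿ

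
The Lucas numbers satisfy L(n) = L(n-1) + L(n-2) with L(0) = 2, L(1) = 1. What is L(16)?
Computing the sequence terms:
2, 1, 3, 4, 7, 11, 18, 29, 47, 76, 123, 199, 322, 521, 843, 1364, 2207

2207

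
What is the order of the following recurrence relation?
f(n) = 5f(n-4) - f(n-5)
The order is the largest lag k for which f(n-k) appears. Here the deepest term is f(n-5), so the order is 5.

Order 5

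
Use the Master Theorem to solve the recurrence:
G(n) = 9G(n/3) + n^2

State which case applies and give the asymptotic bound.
Master Theorem template: G(n) = a·G(n/b) + f(n).
Here: a=9, b=3, f(n)=n^2
Compute log_b(a) = log_3(9) = 2.
f(n) = n^2 = Θ(n^2). Case 2: G(n) = Θ(n^2 log n).

Case 2: G(n) = Θ(n^2 log n)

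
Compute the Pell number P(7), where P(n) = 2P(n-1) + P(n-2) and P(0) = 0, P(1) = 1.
Computing the sequence terms:
0, 1, 2, 5, 12, 29, 70, 169

169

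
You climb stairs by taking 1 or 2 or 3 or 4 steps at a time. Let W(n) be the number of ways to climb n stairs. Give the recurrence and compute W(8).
Condition on the size of the last step (1 to 4): before it there were n-1, …, n-4 stairs climbed, and these cases are disjoint, so W(n) = W(n-1) + W(n-2) + W(n-3) + W(n-4) (order-4 linear recurrence).
Initial conditions by direct count (compositions of i into parts ≤ 4): W(1) = 1; W(2) = 2; W(3) = 4; W(4) = 8.
Iterating the recurrence: W(5) = 15, W(6) = 29, W(7) = 56, W(8) = 108.

W(n) = W(n-1) + W(n-2) + W(n-3) + W(n-4), W(1) = 1, W(2) = 2, W(3) = 4, W(4) = 8; W(8) = 108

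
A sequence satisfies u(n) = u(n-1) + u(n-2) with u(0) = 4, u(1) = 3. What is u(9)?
Computing the sequence terms:
4, 3, 7, 10, 17, 27, 44, 71, 115, 186

186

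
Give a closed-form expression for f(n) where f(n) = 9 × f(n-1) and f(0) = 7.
Recurrence: f(n) = 9 × f(n-1), initial: f(0) = 7.
Each term is 9 times the previous, so this is geometric with ratio 9. After n steps: f(n) = f(0)·9ⁿ = 7·9ⁿ.

f(n) = 7·9ⁿ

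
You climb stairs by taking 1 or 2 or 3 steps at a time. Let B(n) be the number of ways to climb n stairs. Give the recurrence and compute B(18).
Condition on the size of the last step (1 to 3): before it there were n-1, …, n-3 stairs climbed, and these cases are disjoint, so B(n) = B(n-1) + B(n-2) + B(n-3) (order-3 linear recurrence).
Initial conditions by direct count (compositions of i into parts ≤ 3): B(1) = 1; B(2) = 2; B(3) = 4.
Iterating the recurrence: B(4) = 7, B(5) = 13, B(6) = 24, B(7) = 44, B(8) = 81, B(9) = 149, B(10) = 274, B(11) = 504, B(12) = 927, B(13) = 1705, B(14) = 3136, B(15) = 5768, B(16) = 10609, B(17) = 19513, B(18) = 35890.

B(n) = B(n-1) + B(n-2) + B(n-3), B(1) = 1, B(2) = 2, B(3) = 4; B(18) = 35890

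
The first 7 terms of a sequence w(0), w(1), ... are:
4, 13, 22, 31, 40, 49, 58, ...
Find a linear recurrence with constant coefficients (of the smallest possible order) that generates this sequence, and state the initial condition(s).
Look for the lowest-order linear relation among consecutive terms.
Observation: consecutive differences are constant (= 9).
Check at n=2: 1·13 + 9 = 22. ✓

w(n) = w(n-1) + 9, w(0) = 4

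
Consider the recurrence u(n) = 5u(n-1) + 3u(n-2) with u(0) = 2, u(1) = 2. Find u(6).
Computing the sequence terms:
2, 2, 16, 86, 478, 2648, 14674

14674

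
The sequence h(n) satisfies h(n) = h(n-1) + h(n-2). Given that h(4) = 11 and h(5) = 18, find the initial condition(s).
Work backwards using h(k) = h(k+2) - h(k+1):
h(3) = h(5) - h(4) = 18 - 11 = 7
h(2) = h(4) - h(3) = 11 - 7 = 4
h(1) = h(3) - h(2) = 7 - 4 = 3
h(0) = h(2) - h(1) = 4 - 3 = 1

h(0) = 1, h(1) = 3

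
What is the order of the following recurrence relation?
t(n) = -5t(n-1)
The order is the largest lag k for which t(n-k) appears. Here the deepest term is t(n-1), so the order is 1.

Order 1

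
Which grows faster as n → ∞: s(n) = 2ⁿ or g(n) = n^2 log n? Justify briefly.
Comparing growth rates:
Growth-rate hierarchy: log n ≺ any polynomial ≺ any exponential cⁿ (c>1) ≺ n! ≺ nⁿ.
exponential base 2 dominates polynomial degree 2 (with log factor) asymptotically.

s(n) grows faster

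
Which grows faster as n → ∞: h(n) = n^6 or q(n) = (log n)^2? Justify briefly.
Comparing growth rates:
Growth-rate hierarchy: log n ≺ any polynomial ≺ any exponential cⁿ (c>1) ≺ n! ≺ nⁿ.
polynomial degree 6 dominates polylogarithmic (log n)^2 asymptotically.

h(n) grows faster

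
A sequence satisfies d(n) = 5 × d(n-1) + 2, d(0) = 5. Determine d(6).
Computing step by step:
d(0) = 5
d(1) = 5 × 5 + 2 = 27
d(2) = 5 × 27 + 2 = 137
d(3) = 5 × 137 + 2 = 687
d(4) = 5 × 687 + 2 = 3437
d(5) = 5 × 3437 + 2 = 17187
d(6) = 5 × 17187 + 2 = 85937

85937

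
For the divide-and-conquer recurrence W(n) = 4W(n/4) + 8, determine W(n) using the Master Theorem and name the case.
Master Theorem template: W(n) = a·W(n/b) + f(n).
Here: a=4, b=4, f(n)=8
Compute log_b(a) = log_4(4) = 1.
f(n) = 8 = O(n^(1-ε)) with ε = 1. Case 1: W(n) = Θ(n^log_b(a)) = Θ(n).

Case 1: W(n) = Θ(n)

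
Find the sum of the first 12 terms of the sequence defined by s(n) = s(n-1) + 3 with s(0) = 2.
Computing the sequence terms: 2, 5, 8, 11, 14, 17, 20, 23, 26, 29, 32, 35
Adding these values together:

222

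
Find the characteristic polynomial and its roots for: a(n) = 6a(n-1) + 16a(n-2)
Substitute a(n) = rⁿ and divide through by rⁿ⁻²: r² - 6r - 16 = 0
Factor: (r + 2)(r - 8) = 0, so r = -2, 8.
General solution: a(n) = A·(-2)ⁿ + B·8ⁿ

Characteristic: r² - 6r - 16 = 0, Roots: r = -2, 8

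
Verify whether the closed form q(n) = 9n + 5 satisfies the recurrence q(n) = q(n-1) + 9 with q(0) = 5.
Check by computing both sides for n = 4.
From the recurrence with q(0) = 5:
  q(0) = 5, q(1) = 14, q(2) = 23, q(3) = 32, q(4) = 41
  so the recurrence gives q(4) = 41.
From the proposed closed form q(n) = 9n + 5:
  q(4) = 41.
Both sides give 41 at n = 4, and the initial condition(s) match, so the closed form is consistent.

Yes, the closed form is correct.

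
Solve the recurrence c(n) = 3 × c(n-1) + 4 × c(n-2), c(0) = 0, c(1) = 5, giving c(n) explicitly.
Recurrence: c(n) = 3 × c(n-1) + 4 × c(n-2), initial: c(0) = 0, c(1) = 5.
Characteristic equation: r² - 3r - 4 = 0, which factors as (r - 4)(r + 1) = 0, so r = 4, -1. General solution c(n) = A·4ⁿ + B·(-1)ⁿ. From c(0) = 0: A + B = 0. From c(1) = 5: 4A - 1B = 5. Solving gives A = 1, B = -1.

c(n) = 4ⁿ - (-1)ⁿ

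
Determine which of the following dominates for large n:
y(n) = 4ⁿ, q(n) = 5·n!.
Comparing growth rates:
Growth-rate hierarchy: log n ≺ any polynomial ≺ any exponential cⁿ (c>1) ≺ n! ≺ nⁿ.
factorial dominates exponential base 4 asymptotically.

q(n) grows faster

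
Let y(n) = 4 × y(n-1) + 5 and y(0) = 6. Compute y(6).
Computing step by step:
y(0) = 6
y(1) = 4 × 6 + 5 = 29
y(2) = 4 × 29 + 5 = 121
y(3) = 4 × 121 + 5 = 489
y(4) = 4 × 489 + 5 = 1961
y(5) = 4 × 1961 + 5 = 7849
y(6) = 4 × 7849 + 5 = 31401

31401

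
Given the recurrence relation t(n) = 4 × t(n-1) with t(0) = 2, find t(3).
Computing step by step:
t(0) = 2
t(1) = 4 × 2 = 8
t(2) = 4 × 8 = 32
t(3) = 4 × 32 = 128

128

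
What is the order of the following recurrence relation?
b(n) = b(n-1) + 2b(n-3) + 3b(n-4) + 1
The order is the largest lag k for which b(n-k) appears. Here the deepest term is b(n-4) (the 1 term is non-homogeneous and does not affect the order), so the order is 4.

Order 4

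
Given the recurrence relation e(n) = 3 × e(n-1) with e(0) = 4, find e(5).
Computing step by step:
e(0) = 4
e(1) = 3 × 4 = 12
e(2) = 3 × 12 = 36
e(3) = 3 × 36 = 108
e(4) = 3 × 108 = 324
e(5) = 3 × 324 = 972

972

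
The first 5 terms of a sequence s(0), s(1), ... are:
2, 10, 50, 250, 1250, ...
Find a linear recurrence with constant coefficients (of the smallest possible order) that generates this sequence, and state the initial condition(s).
Look for the lowest-order linear relation among consecutive terms.
Observation: each term is 5× the previous.
Check at n=2: 5·10 = 50. ✓

s(n) = 5 × s(n-1), s(0) = 2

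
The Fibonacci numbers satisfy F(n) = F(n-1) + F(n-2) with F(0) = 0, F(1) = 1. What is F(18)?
Computing the sequence terms:
0, 1, 1, 2, 3, 5, 8, 13, 21, 34, 55, 89, 144, 233, 377, 610, 987, 1597, 2584

2584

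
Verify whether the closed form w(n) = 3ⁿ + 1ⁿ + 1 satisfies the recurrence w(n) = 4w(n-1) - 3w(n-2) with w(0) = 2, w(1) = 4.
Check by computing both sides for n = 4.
From the recurrence with w(0) = 2, w(1) = 4:
  w(0) = 2, w(1) = 4, w(2) = 10, w(3) = 28, w(4) = 82
  so the recurrence gives w(4) = 82.
From the proposed closed form w(n) = 3ⁿ + 1ⁿ + 1:
  w(4) = 83.
The recurrence gives 82 but the closed form gives 83, so the closed form does not satisfy the recurrence.

No, the closed form is incorrect.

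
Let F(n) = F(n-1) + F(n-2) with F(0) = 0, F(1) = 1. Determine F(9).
Computing the sequence terms:
0, 1, 1, 2, 3, 5, 8, 13, 21, 34

34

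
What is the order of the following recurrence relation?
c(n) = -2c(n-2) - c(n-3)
The order is the largest lag k for which c(n-k) appears. Here the deepest term is c(n-3), so the order is 3.

Order 3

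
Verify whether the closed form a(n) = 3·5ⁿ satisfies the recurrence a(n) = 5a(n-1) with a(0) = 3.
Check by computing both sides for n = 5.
From the recurrence with a(0) = 3:
  a(0) = 3, a(1) = 15, a(2) = 75, a(3) = 375, a(4) = 1875, a(5) = 9375
  so the recurrence gives a(5) = 9375.
From the proposed closed form a(n) = 3·5ⁿ:
  a(5) = 9375.
Both sides give 9375 at n = 5, and the initial condition(s) match, so the closed form is consistent.

Yes, the closed form is correct.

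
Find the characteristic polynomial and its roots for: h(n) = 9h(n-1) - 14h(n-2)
Substitute h(n) = rⁿ and divide through by rⁿ⁻²: r² - 9r + 14 = 0
Factor: (r - 2)(r - 7) = 0, so r = 2, 7.
General solution: h(n) = A·2ⁿ + B·7ⁿ

Characteristic: r² - 9r + 14 = 0, Roots: r = 2, 7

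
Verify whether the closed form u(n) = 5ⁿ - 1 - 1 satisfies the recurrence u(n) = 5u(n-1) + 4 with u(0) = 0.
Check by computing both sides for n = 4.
From the recurrence with u(0) = 0:
  u(0) = 0, u(1) = 4, u(2) = 24, u(3) = 124, u(4) = 624
  so the recurrence gives u(4) = 624.
From the proposed closed form u(n) = 5ⁿ - 1 - 1:
  u(4) = 623.
The recurrence gives 624 but the closed form gives 623, so the closed form does not satisfy the recurrence.

No, the closed form is incorrect.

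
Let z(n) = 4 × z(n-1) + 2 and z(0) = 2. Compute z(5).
Computing step by step:
z(0) = 2
z(1) = 4 × 2 + 2 = 10
z(2) = 4 × 10 + 2 = 42
z(3) = 4 × 42 + 2 = 170
z(4) = 4 × 170 + 2 = 682
z(5) = 4 × 682 + 2 = 2730

2730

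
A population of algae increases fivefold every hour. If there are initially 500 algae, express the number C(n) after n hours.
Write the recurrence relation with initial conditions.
Each hour multiplies the count by 5, so the count after n hours depends only on the count after n-1 hours: C(n) = 5 × C(n-1). The starting count gives C(0) = 500.
Unrolling n times gives the closed form C(n) = 500 × 5ⁿ.

C(n) = 5 × C(n-1), C(0) = 500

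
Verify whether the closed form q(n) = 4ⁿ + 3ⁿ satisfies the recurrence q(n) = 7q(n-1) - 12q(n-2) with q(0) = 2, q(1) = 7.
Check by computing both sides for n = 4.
From the recurrence with q(0) = 2, q(1) = 7:
  q(0) = 2, q(1) = 7, q(2) = 25, q(3) = 91, q(4) = 337
  so the recurrence gives q(4) = 337.
From the proposed closed form q(n) = 4ⁿ + 3ⁿ:
  q(4) = 337.
Both sides give 337 at n = 4, and the initial condition(s) match, so the closed form is consistent.

Yes, the closed form is correct.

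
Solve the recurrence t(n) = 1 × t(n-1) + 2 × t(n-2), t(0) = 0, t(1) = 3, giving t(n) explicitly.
Recurrence: t(n) = 1 × t(n-1) + 2 × t(n-2), initial: t(0) = 0, t(1) = 3.
Characteristic equation: r² - 1r - 2 = 0, which factors as (r - 2)(r + 1) = 0, so r = 2, -1. General solution t(n) = A·2ⁿ + B·(-1)ⁿ. From t(0) = 0: A + B = 0. From t(1) = 3: 2A - 1B = 3. Solving gives A = 1, B = -1.

t(n) = 2ⁿ - (-1)ⁿ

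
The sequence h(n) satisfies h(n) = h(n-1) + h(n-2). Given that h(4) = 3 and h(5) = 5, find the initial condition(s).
Work backwards using h(k) = h(k+2) - h(k+1):
h(3) = h(5) - h(4) = 5 - 3 = 2
h(2) = h(4) - h(3) = 3 - 2 = 1
h(1) = h(3) - h(2) = 2 - 1 = 1
h(0) = h(2) - h(1) = 1 - 1 = 0

h(0) = 0, h(1) = 1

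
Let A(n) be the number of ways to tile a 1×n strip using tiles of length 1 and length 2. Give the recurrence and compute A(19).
Condition on the last tile: it has length 1 (leaving a 1×(n-1) strip) or length 2 (leaving a 1×(n-2) strip), so A(n) = A(n-1) + A(n-2) (order-2 linear recurrence).
For 0 ≤ i < 2 only unit tiles fit, so A(i) = 1.
Iterating the recurrence: A(2) = 2, A(3) = 3, A(4) = 5, A(5) = 8, A(6) = 13, A(7) = 21, A(8) = 34, A(9) = 55, A(10) = 89, A(11) = 144, A(12) = 233, A(13) = 377, A(14) = 610, A(15) = 987, A(16) = 1597, A(17) = 2584, A(18) = 4181, A(19) = 6765.

A(n) = A(n-1) + A(n-2), with A(i) = 1 for 0 ≤ i < 2; A(19) = 6765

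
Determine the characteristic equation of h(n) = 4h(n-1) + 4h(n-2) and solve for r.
Substitute h(n) = rⁿ and divide through by rⁿ⁻²: r² - 4r - 4 = 0
Discriminant: 4² + 4·4 = 32, not a perfect square, so by the quadratic formula r = (4 ± √32)/2.
General solution: h(n) = A·r₁ⁿ + B·r₂ⁿ where r₁,r₂ = (4 ± √32)/2

Characteristic: r² - 4r - 4 = 0, Roots: r = (4 ± √32)/2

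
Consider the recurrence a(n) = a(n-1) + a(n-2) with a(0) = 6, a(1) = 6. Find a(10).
Computing the sequence terms:
6, 6, 12, 18, 30, 48, 78, 126, 204, 330, 534

534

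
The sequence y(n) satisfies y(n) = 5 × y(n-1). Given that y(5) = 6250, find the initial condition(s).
In general y(n) = 5ⁿ · y(0). At n = 5: y(0) = y(5) / 5^5 = 6250 / 3125 = 2.

y(0) = 2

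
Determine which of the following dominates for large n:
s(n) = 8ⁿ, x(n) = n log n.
Comparing growth rates:
Growth-rate hierarchy: log n ≺ any polynomial ≺ any exponential cⁿ (c>1) ≺ n! ≺ nⁿ.
exponential base 8 dominates polynomial degree 1 (with log factor) asymptotically.

s(n) grows faster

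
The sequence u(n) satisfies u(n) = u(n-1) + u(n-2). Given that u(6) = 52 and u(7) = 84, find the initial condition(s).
Work backwards using u(k) = u(k+2) - u(k+1):
u(5) = u(7) - u(6) = 84 - 52 = 32
u(4) = u(6) - u(5) = 52 - 32 = 20
u(3) = u(5) - u(4) = 32 - 20 = 12
u(2) = u(4) - u(3) = 20 - 12 = 8
u(1) = u(3) - u(2) = 12 - 8 = 4
u(0) = u(2) - u(1) = 8 - 4 = 4

u(0) = 4, u(1) = 4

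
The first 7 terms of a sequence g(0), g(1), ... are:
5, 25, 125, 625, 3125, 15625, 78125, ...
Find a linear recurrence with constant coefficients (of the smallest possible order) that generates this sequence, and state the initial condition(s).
Look for the lowest-order linear relation among consecutive terms.
Observation: each term is 5× the previous.
Check at n=2: 5·25 = 125. ✓

g(n) = 5 × g(n-1), g(0) = 5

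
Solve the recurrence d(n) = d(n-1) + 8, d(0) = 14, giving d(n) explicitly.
Recurrence: d(n) = d(n-1) + 8, initial: d(0) = 14.
Each step adds 8, so d(n) = d(0) + 8n = 8n + 14.

d(n) = 8n + 14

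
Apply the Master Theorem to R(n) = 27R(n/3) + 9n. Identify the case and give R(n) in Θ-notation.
Master Theorem template: R(n) = a·R(n/b) + f(n).
Here: a=27, b=3, f(n)=9n
Compute log_b(a) = log_3(27) = 3.
f(n) = 9n = O(n^(3-ε)) with ε = 2. Case 1: R(n) = Θ(n^log_b(a)) = Θ(n^3).

Case 1: R(n) = Θ(n^3)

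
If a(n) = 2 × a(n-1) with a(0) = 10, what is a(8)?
Computing step by step:
a(0) = 10
a(1) = 2 × 10 = 20
a(2) = 2 × 20 = 40
a(3) = 2 × 40 = 80
a(4) = 2 × 80 = 160
a(5) = 2 × 160 = 320
a(6) = 2 × 320 = 640
a(7) = 2 × 640 = 1280
a(8) = 2 × 1280 = 2560

2560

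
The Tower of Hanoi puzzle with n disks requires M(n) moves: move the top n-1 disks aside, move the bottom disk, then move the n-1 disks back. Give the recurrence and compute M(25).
Moving n disks = move the top n-1 disks aside (M(n-1) moves) + move the largest disk (1 move) + move the n-1 disks back on top (M(n-1) moves), so M(n) = 2M(n-1) + 1, with M(1) = 1 (a single disk takes one move).
First terms: 1, 3, 7, 15, 31, 63, … — each is one less than a power of 2. Indeed M(n) + 1 = 2(M(n-1) + 1) with M(1) + 1 = 2, so M(n) + 1 = 2ⁿ and M(n) = 2ⁿ - 1.
Hence M(25) = 2^25 - 1 = 33554432 - 1 = 33554431.

M(n) = 2M(n-1) + 1, M(1) = 1; M(25) = 33554431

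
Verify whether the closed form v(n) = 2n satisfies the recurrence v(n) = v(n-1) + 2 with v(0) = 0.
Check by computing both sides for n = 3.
From the recurrence with v(0) = 0:
  v(0) = 0, v(1) = 2, v(2) = 4, v(3) = 6
  so the recurrence gives v(3) = 6.
From the proposed closed form v(n) = 2n:
  v(3) = 6.
Both sides give 6 at n = 3, and the initial condition(s) match, so the closed form is consistent.

Yes, the closed form is correct.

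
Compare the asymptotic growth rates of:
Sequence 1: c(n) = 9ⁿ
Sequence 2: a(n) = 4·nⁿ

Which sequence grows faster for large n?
Comparing growth rates:
Growth-rate hierarchy: log n ≺ any polynomial ≺ any exponential cⁿ (c>1) ≺ n! ≺ nⁿ.
super-exponential nⁿ dominates exponential base 9 asymptotically.

a(n) grows faster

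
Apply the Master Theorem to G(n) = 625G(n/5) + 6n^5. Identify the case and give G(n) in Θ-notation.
Master Theorem template: G(n) = a·G(n/b) + f(n).
Here: a=625, b=5, f(n)=6n^5
Compute log_b(a) = log_5(625) = 4.
f(n) = 6n^5 = Ω(n^(4+ε)) with ε = 1, and the regularity condition holds (a·f(n/b) = (a/b^5)·f(n) with a/b^5 = 5^-1 < 1). Case 3: G(n) = Θ(f(n)) = Θ(n^5).

Case 3: G(n) = Θ(n^5)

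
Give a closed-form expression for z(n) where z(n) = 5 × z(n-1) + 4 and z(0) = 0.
Recurrence: z(n) = 5 × z(n-1) + 4, initial: z(0) = 0.
Try z(n) = A·5ⁿ + C. Substituting: A·5ⁿ + C = 5(A·5ⁿ⁻¹ + C) + 4 = A·5ⁿ + 5C + 4, so C = 5C + 4, giving C = -1. Then z(0) = A - 1 = 0 gives A = 1.

z(n) = 5ⁿ - 1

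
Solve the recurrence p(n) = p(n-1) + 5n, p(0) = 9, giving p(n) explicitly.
Recurrence: p(n) = p(n-1) + 5n, initial: p(0) = 9.
Telescoping: p(n) = p(0) + 5·Σᵢ₌₁ⁿ i = 9 + 5·n(n+1)/2.

p(n) = 5·n(n+1)/2 + 9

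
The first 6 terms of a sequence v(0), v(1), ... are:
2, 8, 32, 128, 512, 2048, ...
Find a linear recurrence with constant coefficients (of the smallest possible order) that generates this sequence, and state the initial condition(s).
Look for the lowest-order linear relation among consecutive terms.
Observation: each term is 4× the previous.
Check at n=2: 4·8 = 32. ✓

v(n) = 4 × v(n-1), v(0) = 2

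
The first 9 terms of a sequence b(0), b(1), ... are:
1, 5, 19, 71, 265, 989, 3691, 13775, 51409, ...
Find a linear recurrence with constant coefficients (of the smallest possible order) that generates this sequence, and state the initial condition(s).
Look for the lowest-order linear relation among consecutive terms.
Observation: b(n) - 4·b(n-1) - (-1)·b(n-2) = 0 holds for the shown terms, and no order-1 relation b(n) = α·b(n-1) + β fits.
Check at n=3: 4·19 + (-1)·5 = 71. ✓

b(n) = 4b(n-1) - b(n-2), b(0) = 1, b(1) = 5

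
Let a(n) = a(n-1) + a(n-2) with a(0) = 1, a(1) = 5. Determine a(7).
Computing the sequence terms:
1, 5, 6, 11, 17, 28, 45, 73

73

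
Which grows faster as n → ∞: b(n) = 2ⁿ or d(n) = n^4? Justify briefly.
Comparing growth rates:
Growth-rate hierarchy: log n ≺ any polynomial ≺ any exponential cⁿ (c>1) ≺ n! ≺ nⁿ.
exponential base 2 dominates polynomial degree 4 asymptotically.

b(n) grows faster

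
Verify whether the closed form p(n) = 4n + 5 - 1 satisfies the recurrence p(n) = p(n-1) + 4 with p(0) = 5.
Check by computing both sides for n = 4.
From the recurrence with p(0) = 5:
  p(0) = 5, p(1) = 9, p(2) = 13, p(3) = 17, p(4) = 21
  so the recurrence gives p(4) = 21.
From the proposed closed form p(n) = 4n + 5 - 1:
  p(4) = 20.
The recurrence gives 21 but the closed form gives 20, so the closed form does not satisfy the recurrence.

No, the closed form is incorrect.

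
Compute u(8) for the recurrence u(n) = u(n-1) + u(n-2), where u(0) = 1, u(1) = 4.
Computing the sequence terms:
1, 4, 5, 9, 14, 23, 37, 60, 97

97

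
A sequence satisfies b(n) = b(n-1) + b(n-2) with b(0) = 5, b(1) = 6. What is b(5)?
Computing the sequence terms:
5, 6, 11, 17, 28, 45

45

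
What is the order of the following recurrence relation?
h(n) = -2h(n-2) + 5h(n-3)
The order is the largest lag k for which h(n-k) appears. Here the deepest term is h(n-3), so the order is 3.

Order 3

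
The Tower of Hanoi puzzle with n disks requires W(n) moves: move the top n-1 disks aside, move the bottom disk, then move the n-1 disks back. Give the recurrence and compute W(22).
Moving n disks = move the top n-1 disks aside (W(n-1) moves) + move the largest disk (1 move) + move the n-1 disks back on top (W(n-1) moves), so W(n) = 2W(n-1) + 1, with W(1) = 1 (a single disk takes one move).
First terms: 1, 3, 7, 15, 31, 63, … — each is one less than a power of 2. Indeed W(n) + 1 = 2(W(n-1) + 1) with W(1) + 1 = 2, so W(n) + 1 = 2ⁿ and W(n) = 2ⁿ - 1.
Hence W(22) = 2^22 - 1 = 4194304 - 1 = 4194303.

W(n) = 2W(n-1) + 1, W(1) = 1; W(22) = 4194303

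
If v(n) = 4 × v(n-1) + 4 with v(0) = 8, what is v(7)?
Computing step by step:
v(0) = 8
v(1) = 4 × 8 + 4 = 36
v(2) = 4 × 36 + 4 = 148
v(3) = 4 × 148 + 4 = 596
v(4) = 4 × 596 + 4 = 2388
v(5) = 4 × 2388 + 4 = 9556
v(6) = 4 × 9556 + 4 = 38228
v(7) = 4 × 38228 + 4 = 152916

152916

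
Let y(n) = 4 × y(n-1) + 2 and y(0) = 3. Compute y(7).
Computing step by step:
y(0) = 3
y(1) = 4 × 3 + 2 = 14
y(2) = 4 × 14 + 2 = 58
y(3) = 4 × 58 + 2 = 234
y(4) = 4 × 234 + 2 = 938
y(5) = 4 × 938 + 2 = 3754
y(6) = 4 × 3754 + 2 = 15018
y(7) = 4 × 15018 + 2 = 60074

60074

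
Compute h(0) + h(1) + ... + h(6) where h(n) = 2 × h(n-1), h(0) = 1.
Computing the sequence terms: 1, 2, 4, 8, 16, 32, 64
Adding these values together:

127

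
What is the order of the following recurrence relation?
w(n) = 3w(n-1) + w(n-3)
The order is the largest lag k for which w(n-k) appears. Here the deepest term is w(n-3), so the order is 3.

Order 3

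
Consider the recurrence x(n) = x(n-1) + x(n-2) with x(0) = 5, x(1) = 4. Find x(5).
Computing the sequence terms:
5, 4, 9, 13, 22, 35

35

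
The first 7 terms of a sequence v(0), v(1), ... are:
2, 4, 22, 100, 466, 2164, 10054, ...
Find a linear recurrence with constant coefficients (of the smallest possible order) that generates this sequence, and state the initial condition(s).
Look for the lowest-order linear relation among consecutive terms.
Observation: v(n) - 4·v(n-1) - (3)·v(n-2) = 0 holds for the shown terms, and no order-1 relation v(n) = α·v(n-1) + β fits.
Check at n=3: 4·22 + (3)·4 = 100. ✓

v(n) = 4v(n-1) + 3v(n-2), v(0) = 2, v(1) = 4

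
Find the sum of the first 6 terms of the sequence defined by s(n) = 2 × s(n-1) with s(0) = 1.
Computing the sequence terms: 1, 2, 4, 8, 16, 32
Adding these values together:

63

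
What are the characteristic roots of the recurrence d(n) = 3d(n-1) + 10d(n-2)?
Substitute d(n) = rⁿ and divide through by rⁿ⁻²: r² - 3r - 10 = 0
Factor: (r + 2)(r - 5) = 0, so r = -2, 5.
General solution: d(n) = A·(-2)ⁿ + B·5ⁿ

Characteristic: r² - 3r - 10 = 0, Roots: r = -2, 5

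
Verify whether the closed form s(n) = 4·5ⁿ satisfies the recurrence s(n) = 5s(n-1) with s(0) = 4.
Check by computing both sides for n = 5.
From the recurrence with s(0) = 4:
  s(0) = 4, s(1) = 20, s(2) = 100, s(3) = 500, s(4) = 2500, s(5) = 12500
  so the recurrence gives s(5) = 12500.
From the proposed closed form s(n) = 4·5ⁿ:
  s(5) = 12500.
Both sides give 12500 at n = 5, and the initial condition(s) match, so the closed form is consistent.

Yes, the closed form is correct.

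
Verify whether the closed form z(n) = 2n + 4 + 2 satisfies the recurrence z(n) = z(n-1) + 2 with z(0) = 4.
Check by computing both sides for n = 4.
From the recurrence with z(0) = 4:
  z(0) = 4, z(1) = 6, z(2) = 8, z(3) = 10, z(4) = 12
  so the recurrence gives z(4) = 12.
From the proposed closed form z(n) = 2n + 4 + 2:
  z(4) = 14.
The recurrence gives 12 but the closed form gives 14, so the closed form does not satisfy the recurrence.

No, the closed form is incorrect.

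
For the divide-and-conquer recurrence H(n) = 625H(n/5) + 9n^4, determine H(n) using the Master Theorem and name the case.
Master Theorem template: H(n) = a·H(n/b) + f(n).
Here: a=625, b=5, f(n)=9n^4
Compute log_b(a) = log_5(625) = 4.
f(n) = 9n^4 = Θ(n^4). Case 2: H(n) = Θ(n^4 log n).

Case 2: H(n) = Θ(n^4 log n)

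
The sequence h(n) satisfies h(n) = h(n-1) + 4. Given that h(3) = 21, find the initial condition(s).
h(3) = h(0) + 3·4, so h(0) = 21 - 12 = 9.

h(0) = 9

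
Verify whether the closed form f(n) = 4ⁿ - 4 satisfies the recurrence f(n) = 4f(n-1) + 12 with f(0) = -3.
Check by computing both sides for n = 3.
From the recurrence with f(0) = -3:
  f(0) = -3, f(1) = 0, f(2) = 12, f(3) = 60
  so the recurrence gives f(3) = 60.
From the proposed closed form f(n) = 4ⁿ - 4:
  f(3) = 60.
Both sides give 60 at n = 3, and the initial condition(s) match, so the closed form is consistent.

Yes, the closed form is correct.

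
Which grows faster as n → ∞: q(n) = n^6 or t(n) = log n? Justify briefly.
Comparing growth rates:
Growth-rate hierarchy: log n ≺ any polynomial ≺ any exponential cⁿ (c>1) ≺ n! ≺ nⁿ.
polynomial degree 6 dominates logarithmic asymptotically.

q(n) grows faster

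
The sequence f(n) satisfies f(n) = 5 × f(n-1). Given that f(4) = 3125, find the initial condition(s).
In general f(n) = 5ⁿ · f(0). At n = 4: f(0) = f(4) / 5^4 = 3125 / 625 = 5.

f(0) = 5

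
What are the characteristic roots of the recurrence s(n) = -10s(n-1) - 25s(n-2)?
Substitute s(n) = rⁿ and divide through by rⁿ⁻²: r² + 10r + 25 = 0
Factor: (r + 5)² = 0, so r = -5 (double root).
General solution: s(n) = (A + Bn)·(-5)ⁿ

Characteristic: r² + 10r + 25 = 0, Roots: r = -5 (double root)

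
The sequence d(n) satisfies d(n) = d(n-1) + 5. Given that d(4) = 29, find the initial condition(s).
d(4) = d(0) + 4·5, so d(0) = 29 - 20 = 9.

d(0) = 9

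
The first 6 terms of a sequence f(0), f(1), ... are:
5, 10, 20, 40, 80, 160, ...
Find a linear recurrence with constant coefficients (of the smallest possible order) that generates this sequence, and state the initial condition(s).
Look for the lowest-order linear relation among consecutive terms.
Observation: each term is 2× the previous.
Check at n=2: 2·10 = 20. ✓

f(n) = 2 × f(n-1), f(0) = 5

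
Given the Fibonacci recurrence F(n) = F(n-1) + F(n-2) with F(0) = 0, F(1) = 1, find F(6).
Computing the sequence terms:
0, 1, 1, 2, 3, 5, 8

8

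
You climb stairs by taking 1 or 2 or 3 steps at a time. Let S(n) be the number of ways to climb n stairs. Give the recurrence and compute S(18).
Condition on the size of the last step (1 to 3): before it there were n-1, …, n-3 stairs climbed, and these cases are disjoint, so S(n) = S(n-1) + S(n-2) + S(n-3) (order-3 linear recurrence).
Initial conditions by direct count (compositions of i into parts ≤ 3): S(1) = 1; S(2) = 2; S(3) = 4.
Iterating the recurrence: S(4) = 7, S(5) = 13, S(6) = 24, S(7) = 44, S(8) = 81, S(9) = 149, S(10) = 274, S(11) = 504, S(12) = 927, S(13) = 1705, S(14) = 3136, S(15) = 5768, S(16) = 10609, S(17) = 19513, S(18) = 35890.

S(n) = S(n-1) + S(n-2) + S(n-3), S(1) = 1, S(2) = 2, S(3) = 4; S(18) = 35890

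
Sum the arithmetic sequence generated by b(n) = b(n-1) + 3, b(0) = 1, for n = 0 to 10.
Computing the sequence terms: 1, 4, 7, 10, 13, 16, 19, 22, 25, 28, 31
Adding these values together:

176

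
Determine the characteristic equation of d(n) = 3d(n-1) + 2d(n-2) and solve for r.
Substitute d(n) = rⁿ and divide through by rⁿ⁻²: r² - 3r - 2 = 0
Discriminant: 3² + 4·2 = 17, not a perfect square, so by the quadratic formula r = (3 ± √17)/2.
General solution: d(n) = A·r₁ⁿ + B·r₂ⁿ where r₁,r₂ = (3 ± √17)/2

Characteristic: r² - 3r - 2 = 0, Roots: r = (3 ± √17)/2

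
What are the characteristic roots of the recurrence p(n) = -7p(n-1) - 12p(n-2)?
Substitute p(n) = rⁿ and divide through by rⁿ⁻²: r² + 7r + 12 = 0
Factor: (r + 3)(r + 4) = 0, so r = -3, -4.
General solution: p(n) = A·(-3)ⁿ + B·(-4)ⁿ

Characteristic: r² + 7r + 12 = 0, Roots: r = -3, -4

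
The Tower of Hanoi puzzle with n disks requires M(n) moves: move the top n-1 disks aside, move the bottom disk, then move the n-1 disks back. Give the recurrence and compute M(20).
Moving n disks = move the top n-1 disks aside (M(n-1) moves) + move the largest disk (1 move) + move the n-1 disks back on top (M(n-1) moves), so M(n) = 2M(n-1) + 1, with M(1) = 1 (a single disk takes one move).
First terms: 1, 3, 7, 15, 31, 63, … — each is one less than a power of 2. Indeed M(n) + 1 = 2(M(n-1) + 1) with M(1) + 1 = 2, so M(n) + 1 = 2ⁿ and M(n) = 2ⁿ - 1.
Hence M(20) = 2^20 - 1 = 1048576 - 1 = 1048575.

M(n) = 2M(n-1) + 1, M(1) = 1; M(20) = 1048575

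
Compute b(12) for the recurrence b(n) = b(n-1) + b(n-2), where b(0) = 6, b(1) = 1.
Computing the sequence terms:
6, 1, 7, 8, 15, 23, 38, 61, 99, 160, 259, 419, 678

678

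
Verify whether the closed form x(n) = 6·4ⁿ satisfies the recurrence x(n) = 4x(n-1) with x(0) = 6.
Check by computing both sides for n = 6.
From the recurrence with x(0) = 6:
  x(0) = 6, x(1) = 24, x(2) = 96, x(3) = 384, x(4) = 1536, x(5) = 6144, x(6) = 24576
  so the recurrence gives x(6) = 24576.
From the proposed closed form x(n) = 6·4ⁿ:
  x(6) = 24576.
Both sides give 24576 at n = 6, and the initial condition(s) match, so the closed form is consistent.

Yes, the closed form is correct.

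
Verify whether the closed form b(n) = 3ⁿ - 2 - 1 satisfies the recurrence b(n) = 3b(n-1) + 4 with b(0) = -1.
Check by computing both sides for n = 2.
From the recurrence with b(0) = -1:
  b(0) = -1, b(1) = 1, b(2) = 7
  so the recurrence gives b(2) = 7.
From the proposed closed form b(n) = 3ⁿ - 2 - 1:
  b(2) = 6.
The recurrence gives 7 but the closed form gives 6, so the closed form does not satisfy the recurrence.

No, the closed form is incorrect.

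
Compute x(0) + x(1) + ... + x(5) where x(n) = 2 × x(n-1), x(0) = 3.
Computing the sequence terms: 3, 6, 12, 24, 48, 96
Adding these values together:

189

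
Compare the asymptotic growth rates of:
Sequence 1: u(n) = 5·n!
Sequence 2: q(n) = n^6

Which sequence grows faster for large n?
Comparing growth rates:
Growth-rate hierarchy: log n ≺ any polynomial ≺ any exponential cⁿ (c>1) ≺ n! ≺ nⁿ.
factorial dominates polynomial degree 6 asymptotically.

u(n) grows faster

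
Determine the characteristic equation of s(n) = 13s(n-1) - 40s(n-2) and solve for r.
Substitute s(n) = rⁿ and divide through by rⁿ⁻²: r² - 13r + 40 = 0
Factor: (r - 8)(r - 5) = 0, so r = 8, 5.
General solution: s(n) = A·8ⁿ + B·5ⁿ

Characteristic: r² - 13r + 40 = 0, Roots: r = 8, 5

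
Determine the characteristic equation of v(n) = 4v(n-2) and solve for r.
Substitute v(n) = rⁿ and divide through by rⁿ⁻²: r² - 4 = 0
Factor: (r + 2)(r - 2) = 0, so r = -2, 2.
General solution: v(n) = A·(-2)ⁿ + B·2ⁿ

Characteristic: r² - 4 = 0, Roots: r = -2, 2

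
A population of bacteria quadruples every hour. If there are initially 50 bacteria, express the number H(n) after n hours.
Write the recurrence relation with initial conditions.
Each hour multiplies the count by 4, so the count after n hours depends only on the count after n-1 hours: H(n) = 4 × H(n-1). The starting count gives H(0) = 50.
Unrolling n times gives the closed form H(n) = 50 × 4ⁿ.

H(n) = 4 × H(n-1), H(0) = 50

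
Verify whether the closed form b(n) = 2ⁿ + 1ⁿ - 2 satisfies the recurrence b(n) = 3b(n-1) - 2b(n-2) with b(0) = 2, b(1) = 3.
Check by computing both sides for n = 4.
From the recurrence with b(0) = 2, b(1) = 3:
  b(0) = 2, b(1) = 3, b(2) = 5, b(3) = 9, b(4) = 17
  so the recurrence gives b(4) = 17.
From the proposed closed form b(n) = 2ⁿ + 1ⁿ - 2:
  b(4) = 15.
The recurrence gives 17 but the closed form gives 15, so the closed form does not satisfy the recurrence.

No, the closed form is incorrect.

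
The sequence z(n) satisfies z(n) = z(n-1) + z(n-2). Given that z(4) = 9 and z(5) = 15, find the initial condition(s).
Work backwards using z(k) = z(k+2) - z(k+1):
z(3) = z(5) - z(4) = 15 - 9 = 6
z(2) = z(4) - z(3) = 9 - 6 = 3
z(1) = z(3) - z(2) = 6 - 3 = 3
z(0) = z(2) - z(1) = 3 - 3 = 0

z(0) = 0, z(1) = 3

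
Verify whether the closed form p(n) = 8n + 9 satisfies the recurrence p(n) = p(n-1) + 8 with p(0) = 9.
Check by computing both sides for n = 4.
From the recurrence with p(0) = 9:
  p(0) = 9, p(1) = 17, p(2) = 25, p(3) = 33, p(4) = 41
  so the recurrence gives p(4) = 41.
From the proposed closed form p(n) = 8n + 9:
  p(4) = 41.
Both sides give 41 at n = 4, and the initial condition(s) match, so the closed form is consistent.

Yes, the closed form is correct.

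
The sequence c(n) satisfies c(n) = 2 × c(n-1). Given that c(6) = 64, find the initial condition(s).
In general c(n) = 2ⁿ · c(0). At n = 6: c(0) = c(6) / 2^6 = 64 / 64 = 1.

c(0) = 1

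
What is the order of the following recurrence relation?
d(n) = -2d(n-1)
The order is the largest lag k for which d(n-k) appears. Here the deepest term is d(n-1), so the order is 1.

Order 1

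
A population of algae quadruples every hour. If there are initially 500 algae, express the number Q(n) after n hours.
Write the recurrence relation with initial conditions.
Each hour multiplies the count by 4, so the count after n hours depends only on the count after n-1 hours: Q(n) = 4 × Q(n-1). The starting count gives Q(0) = 500.
Unrolling n times gives the closed form Q(n) = 500 × 4ⁿ.

Q(n) = 4 × Q(n-1), Q(0) = 500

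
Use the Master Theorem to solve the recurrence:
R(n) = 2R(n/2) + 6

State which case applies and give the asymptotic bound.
Master Theorem template: R(n) = a·R(n/b) + f(n).
Here: a=2, b=2, f(n)=6
Compute log_b(a) = log_2(2) = 1.
f(n) = 6 = O(n^(1-ε)) with ε = 1. Case 1: R(n) = Θ(n^log_b(a)) = Θ(n).

Case 1: R(n) = Θ(n)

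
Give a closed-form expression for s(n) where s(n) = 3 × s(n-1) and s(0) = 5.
Recurrence: s(n) = 3 × s(n-1), initial: s(0) = 5.
Each term is 3 times the previous, so this is geometric with ratio 3. After n steps: s(n) = s(0)·3ⁿ = 5·3ⁿ.

s(n) = 5·3ⁿ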